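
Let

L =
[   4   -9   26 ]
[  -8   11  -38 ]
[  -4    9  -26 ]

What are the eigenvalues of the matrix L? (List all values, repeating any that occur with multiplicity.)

Compute the characteristic polynomial p(t) = det(tI - L).
Expanding the 3×3 determinant: p(t) = t^3 + 11t^2 + 28t.
Try t = 0: p(0) = 0, so 0 is a root.
Factor out t: p(t) = t·(t^2 + 11t + 28).
The quadratic factors as (t + 7)·(t + 4).
Eigenvalues: -7, -4, 0.

-7, -4, 0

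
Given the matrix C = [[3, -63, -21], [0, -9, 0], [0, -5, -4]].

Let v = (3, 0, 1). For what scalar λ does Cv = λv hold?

Compute Cv: C·(3, 0, 1) = (-12, 0, -4).
Since Cv = λv, compare component 1: -12 = λ·3, so λ = -4.

-4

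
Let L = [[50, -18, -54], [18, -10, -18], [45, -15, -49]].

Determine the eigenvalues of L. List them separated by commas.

-4, -4, -1

Compute the characteristic polynomial p(μ) = det(μI - L).
Cofactor expansion gives p(μ) = μ^3 + 9μ^2 + 24μ + 16.
Rational-root test: μ = -1 gives p(-1) = 0.
Dividing by (μ + 1) leaves μ^2 + 8μ + 16.
The quadratic factor is (μ + 4)^2.
Eigenvalues: -4, -4, -1.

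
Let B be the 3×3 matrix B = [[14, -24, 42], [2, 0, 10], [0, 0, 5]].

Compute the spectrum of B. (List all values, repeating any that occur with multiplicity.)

5, 6, 8

The characteristic polynomial is p(μ) = det(μI - B).
Expanding the 3×3 determinant: p(μ) = μ^3 - 19μ^2 + 118μ - 240.
Try μ = 5: p(5) = 0, so 5 is a root.
Dividing by (μ - 5) leaves μ^2 - 14μ + 48.
The quadratic factors as (μ - 6)·(μ - 8).
Eigenvalues: 5, 6, 8.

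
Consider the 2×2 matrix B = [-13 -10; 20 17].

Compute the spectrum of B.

det(B - rI) = (-13 - r)(17 - r) - (-10)·(20) = r^2 - 4r - 21.
This factors as (r + 3)·(r - 7) = 0.
Eigenvalues: -3, 7.

-3, 7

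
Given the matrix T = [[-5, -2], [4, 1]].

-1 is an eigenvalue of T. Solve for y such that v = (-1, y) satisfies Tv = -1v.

2

We need (T + 1I)v = 0.
T + 1I = [[-4, -2], [4, 2]].
Row 1: (-4)·-1 + (-2)·y = 0
Row 2: (4)·-1 + (2)·y = 0
Solving gives y = 2.
Check: T·(-1, 2) = (1, -2) = -1·(-1, 2).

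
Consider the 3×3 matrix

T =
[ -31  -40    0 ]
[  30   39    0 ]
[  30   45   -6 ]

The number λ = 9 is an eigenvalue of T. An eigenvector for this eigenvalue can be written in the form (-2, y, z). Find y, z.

We need (T - 9I)v = 0.
T - 9I = [[-40, -40, 0], [30, 30, 0], [30, 45, -15]].
Row 1: (-40)·-2 + (-40)·y + (0)·z = 0
Row 2: (30)·-2 + (30)·y + (0)·z = 0
Row 3: (30)·-2 + (45)·y + (-15)·z = 0
Solving gives y = 2, z = 2.
Check: T·(-2, 2, 2) = (-18, 18, 18) = 9·(-2, 2, 2).

2, 2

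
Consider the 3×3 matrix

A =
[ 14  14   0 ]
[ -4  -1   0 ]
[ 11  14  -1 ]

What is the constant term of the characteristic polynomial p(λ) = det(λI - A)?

42

p(0) = det(0·I − A) = det(−A) = (−1)^3·det(A).
det(A) = -42, so p(0) = 42.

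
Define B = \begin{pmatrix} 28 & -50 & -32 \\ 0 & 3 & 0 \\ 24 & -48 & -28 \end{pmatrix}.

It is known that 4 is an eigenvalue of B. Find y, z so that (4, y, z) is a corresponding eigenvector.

We need (B - 4I)v = 0.
B - 4I = [[24, -50, -32], [0, -1, 0], [24, -48, -32]].
Row 1: (24)·4 + (-50)·y + (-32)·z = 0
Row 2: (0)·4 + (-1)·y + (0)·z = 0
Row 3: (24)·4 + (-48)·y + (-32)·z = 0
Solving gives y = 0, z = 3.
Check: B·(4, 0, 3) = (16, 0, 12) = 4·(4, 0, 3).

0, 3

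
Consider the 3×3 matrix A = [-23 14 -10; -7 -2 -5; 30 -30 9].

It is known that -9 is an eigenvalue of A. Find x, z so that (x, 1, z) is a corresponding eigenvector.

1, 0

We need (A + 9I)v = 0.
A + 9I = [[-14, 14, -10], [-7, 7, -5], [30, -30, 18]].
Row 1: (-14)·x + (14)·1 + (-10)·z = 0
Row 2: (-7)·x + (7)·1 + (-5)·z = 0
Row 3: (30)·x + (-30)·1 + (18)·z = 0
Solving gives x = 1, z = 0.
Check: A·(1, 1, 0) = (-9, -9, 0) = -9·(1, 1, 0).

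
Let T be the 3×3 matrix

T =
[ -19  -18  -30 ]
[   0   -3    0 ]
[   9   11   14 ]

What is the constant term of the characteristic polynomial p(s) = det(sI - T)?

p(0) = det(0·I − T) = det(−T) = (−1)^3·det(T).
det(T) = -12, so p(0) = 12.

12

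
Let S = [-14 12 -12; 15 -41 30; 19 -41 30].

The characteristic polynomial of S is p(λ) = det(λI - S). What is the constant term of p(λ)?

p(λ) = λ^3 + 25λ^2 + 202λ + 528.
The constant term is 528.

528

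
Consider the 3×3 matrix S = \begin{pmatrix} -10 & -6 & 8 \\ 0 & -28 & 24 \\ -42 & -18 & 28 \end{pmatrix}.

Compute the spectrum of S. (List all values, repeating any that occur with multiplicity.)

-10, -4, 4

The characteristic polynomial is p(s) = det(sI - S).
Cofactor expansion gives p(s) = s^3 + 10s^2 - 16s - 160.
Since p(-4) = 0, s = -4 is a root.
Factor out (s + 4): p(s) = (s + 4)·(s^2 + 6s - 40).
The quadratic factors as (s + 10)·(s - 4).
Eigenvalues: -10, -4, 4.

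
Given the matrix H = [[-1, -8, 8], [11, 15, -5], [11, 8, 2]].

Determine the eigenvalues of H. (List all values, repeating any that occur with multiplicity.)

Compute the characteristic polynomial p(r) = det(rI - H).
Expanding along the first row, p(r) = r^3 - 16r^2 + 53r + 70.
Rational-root test: r = -1 gives p(-1) = 0.
Dividing by (r + 1) leaves r^2 - 17r + 70.
The quadratic factors as (r - 7)·(r - 10).
Eigenvalues: -1, 7, 10.

-1, 7, 10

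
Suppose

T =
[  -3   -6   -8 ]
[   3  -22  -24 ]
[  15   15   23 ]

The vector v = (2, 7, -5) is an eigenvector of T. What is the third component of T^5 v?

First find the eigenvalue: Tv = (-8, -28, 20) = -4·(2, 7, -5), so λ = -4.
Then T^5 v = λ^5·v = (-4)^5·(2, 7, -5) = -1024·(2, 7, -5) = (-2048, -7168, 5120).

5120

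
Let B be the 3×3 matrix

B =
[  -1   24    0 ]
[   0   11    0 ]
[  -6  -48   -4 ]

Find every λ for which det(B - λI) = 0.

-4, -1, 11

Set up det(sI - B) = 0.
Expanding the 3×3 determinant: p(s) = s^3 - 6s^2 - 51s - 44.
Rational-root test: s = -1 gives p(-1) = 0.
Factor out (s + 1): p(s) = (s + 1)·(s^2 - 7s - 44).
The quadratic factors as (s + 4)·(s - 11).
Eigenvalues: -4, -1, 11.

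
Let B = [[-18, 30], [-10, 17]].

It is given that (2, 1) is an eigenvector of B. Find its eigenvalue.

Compute Bv: B·(2, 1) = (-6, -3).
Since Bv = λv, compare component 1: -6 = λ·2, so λ = -3.

-3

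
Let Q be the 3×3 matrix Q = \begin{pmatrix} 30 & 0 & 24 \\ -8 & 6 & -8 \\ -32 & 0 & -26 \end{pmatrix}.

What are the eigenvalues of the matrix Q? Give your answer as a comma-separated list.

The characteristic polynomial is p(s) = det(sI - Q).
Cofactor expansion gives p(s) = s^3 - 10s^2 + 12s + 72.
Rational-root test: s = 6 gives p(6) = 0.
Factor out (s - 6): p(s) = (s - 6)·(s^2 - 4s - 12).
The quadratic factors as (s + 2)·(s - 6).
Eigenvalues: -2, 6, 6.

-2, 6, 6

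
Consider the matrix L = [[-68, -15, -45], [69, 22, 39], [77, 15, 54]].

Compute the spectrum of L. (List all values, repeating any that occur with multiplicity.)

-8, 7, 9

Compute the characteristic polynomial p(lambda) = det(lambda·I - L).
Expanding the 3×3 determinant: p(lambda) = lambda^3 - 8·lambda^2 - 65·lambda + 504.
Try lambda = 7: p(7) = 0, so 7 is a root.
Factor out (lambda - 7): p(lambda) = (lambda - 7)·(lambda^2 - lambda - 72).
The quadratic factors as (lambda + 8)·(lambda - 9).
Eigenvalues: -8, 7, 9.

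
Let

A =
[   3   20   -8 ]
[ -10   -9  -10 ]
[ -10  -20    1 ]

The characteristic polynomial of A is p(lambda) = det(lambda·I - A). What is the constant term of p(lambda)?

p(lambda) = lambda^3 + 5·lambda^2 - 113·lambda - 693.
The constant term is -693.

-693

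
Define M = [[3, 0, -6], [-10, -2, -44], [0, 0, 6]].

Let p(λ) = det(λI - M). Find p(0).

36

p(0) = det(0·I − M) = det(−M) = (−1)^3·det(M).
det(M) = -36, so p(0) = 36.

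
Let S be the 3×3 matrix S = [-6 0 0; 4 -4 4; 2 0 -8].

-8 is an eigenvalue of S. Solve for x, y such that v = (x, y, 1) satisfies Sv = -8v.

We need (S + 8I)v = 0.
S + 8I = [[2, 0, 0], [4, 4, 4], [2, 0, 0]].
Row 1: (2)·x + (0)·y + (0)·1 = 0
Row 2: (4)·x + (4)·y + (4)·1 = 0
Row 3: (2)·x + (0)·y + (0)·1 = 0
Solving gives x = 0, y = -1.
Check: S·(0, -1, 1) = (0, 8, -8) = -8·(0, -1, 1).

0, -1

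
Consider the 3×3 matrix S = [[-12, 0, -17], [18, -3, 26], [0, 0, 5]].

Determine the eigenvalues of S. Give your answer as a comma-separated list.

The characteristic polynomial is p(λ) = det(λI - S).
Expanding the 3×3 determinant: p(λ) = λ^3 + 10λ^2 - 39λ - 180.
Try λ = -3: p(-3) = 0, so -3 is a root.
Dividing by (λ + 3) leaves λ^2 + 7λ - 60.
The quadratic factors as (λ + 12)·(λ - 5).
Eigenvalues: -12, -3, 5.

-12, -3, 5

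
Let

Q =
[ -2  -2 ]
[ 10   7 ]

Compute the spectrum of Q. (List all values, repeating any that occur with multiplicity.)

det(Q - sI) = (-2 - s)(7 - s) - (-2)·(10) = s^2 - 5s + 6.
This factors as (s - 2)·(s - 3) = 0.
Eigenvalues: 2, 3.

2, 3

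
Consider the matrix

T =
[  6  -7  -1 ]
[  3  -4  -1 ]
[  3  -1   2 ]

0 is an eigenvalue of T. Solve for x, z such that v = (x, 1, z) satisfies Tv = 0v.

1, -1

We need (T)v = 0.
T = [[6, -7, -1], [3, -4, -1], [3, -1, 2]].
Row 1: (6)·x + (-7)·1 + (-1)·z = 0
Row 2: (3)·x + (-4)·1 + (-1)·z = 0
Row 3: (3)·x + (-1)·1 + (2)·z = 0
Solving gives x = 1, z = -1.
Check: T·(1, 1, -1) = (0, 0, 0) = 0·(1, 1, -1).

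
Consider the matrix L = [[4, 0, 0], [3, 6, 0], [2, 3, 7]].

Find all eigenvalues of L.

4, 6, 7

L is lower triangular, so its eigenvalues are the diagonal entries.
Diagonal: 4, 6, 7.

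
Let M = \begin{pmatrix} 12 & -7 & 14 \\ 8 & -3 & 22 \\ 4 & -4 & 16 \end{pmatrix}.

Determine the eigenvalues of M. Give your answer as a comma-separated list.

The characteristic polynomial is p(μ) = det(μI - M).
Cofactor expansion gives p(μ) = μ^3 - 25μ^2 + 196μ - 480.
Try μ = 8: p(8) = 0, so 8 is a root.
Dividing by (μ - 8) leaves μ^2 - 17μ + 60.
The quadratic factors as (μ - 5)·(μ - 12).
Eigenvalues: 5, 8, 12.

5, 8, 12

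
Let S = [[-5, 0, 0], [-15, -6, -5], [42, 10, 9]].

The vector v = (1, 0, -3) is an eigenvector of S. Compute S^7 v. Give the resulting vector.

First find the eigenvalue: Sv = (-5, 0, 15) = -5·(1, 0, -3), so λ = -5.
Then S^7 v = λ^7·v = (-5)^7·(1, 0, -3) = -78125·(1, 0, -3) = (-78125, 0, 234375).

(-78125, 0, 234375)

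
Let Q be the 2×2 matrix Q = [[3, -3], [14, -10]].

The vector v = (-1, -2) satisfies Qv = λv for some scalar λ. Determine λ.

Compute Qv: Q·(-1, -2) = (3, 6).
Since Qv = λv, compare component 1: 3 = λ·-1, so λ = -3.

-3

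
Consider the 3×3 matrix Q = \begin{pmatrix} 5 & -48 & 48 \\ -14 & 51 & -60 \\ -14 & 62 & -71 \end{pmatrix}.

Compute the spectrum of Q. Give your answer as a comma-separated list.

-11, -9, 5

Compute the characteristic polynomial p(t) = det(tI - Q).
Expanding the 3×3 determinant: p(t) = t^3 + 15t^2 - t - 495.
Since p(-11) = 0, t = -11 is a root.
Factor out (t + 11): p(t) = (t + 11)·(t^2 + 4t - 45).
The quadratic factors as (t + 9)·(t - 5).
Eigenvalues: -11, -9, 5.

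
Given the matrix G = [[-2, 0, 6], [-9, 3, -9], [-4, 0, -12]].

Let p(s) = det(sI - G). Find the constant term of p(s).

-144

p(s) = s^3 + 11s^2 + 6s - 144.
The constant term is -144.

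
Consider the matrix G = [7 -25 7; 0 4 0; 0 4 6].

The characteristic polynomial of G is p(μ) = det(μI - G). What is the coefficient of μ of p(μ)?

p(μ) = μ^3 - 17μ^2 + 94μ - 168.
The coefficient of μ is 94.

94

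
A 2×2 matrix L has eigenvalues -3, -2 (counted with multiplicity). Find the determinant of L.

6

det(L) is the product of the eigenvalues: (-3) · (-2) = 6.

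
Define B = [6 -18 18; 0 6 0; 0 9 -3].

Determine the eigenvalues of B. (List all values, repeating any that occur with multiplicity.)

-3, 6, 6

The characteristic polynomial is p(r) = det(rI - B).
Expanding along the first row, p(r) = r^3 - 9r^2 + 108.
Rational-root test: r = 6 gives p(6) = 0.
Dividing by (r - 6) leaves r^2 - 3r - 18.
The quadratic factors as (r + 3)·(r - 6).
Eigenvalues: -3, 6, 6.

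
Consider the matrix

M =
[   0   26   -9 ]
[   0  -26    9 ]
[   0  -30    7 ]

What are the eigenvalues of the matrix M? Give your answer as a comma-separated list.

Set up det(lambda·I - M) = 0.
Expanding along the first row, p(lambda) = lambda^3 + 19·lambda^2 + 88·lambda.
Rational-root test: lambda = 0 gives p(0) = 0.
Dividing by lambda leaves lambda^2 + 19·lambda + 88.
The quadratic factors as (lambda + 11)·(lambda + 8).
Eigenvalues: -11, -8, 0.

-11, -8, 0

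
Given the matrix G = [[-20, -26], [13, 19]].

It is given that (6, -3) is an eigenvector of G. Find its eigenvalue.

-7

Compute Gv: G·(6, -3) = (-42, 21).
Since Gv = λv, compare component 1: -42 = λ·6, so λ = -7.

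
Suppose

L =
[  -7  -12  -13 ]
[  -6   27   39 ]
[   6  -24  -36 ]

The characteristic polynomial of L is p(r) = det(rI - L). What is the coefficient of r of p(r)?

33

p(r) = r^3 + 16r^2 + 33r - 270.
The coefficient of r is 33.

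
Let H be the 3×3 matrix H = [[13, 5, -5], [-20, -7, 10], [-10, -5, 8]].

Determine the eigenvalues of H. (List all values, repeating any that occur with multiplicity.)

Set up det(λI - H) = 0.
Expanding the 3×3 determinant: p(λ) = λ^3 - 14λ^2 + 57λ - 72.
Try λ = 3: p(3) = 0, so 3 is a root.
Factor out (λ - 3): p(λ) = (λ - 3)·(λ^2 - 11λ + 24).
The quadratic factors as (λ - 3)·(λ - 8).
Eigenvalues: 3, 3, 8.

3, 3, 8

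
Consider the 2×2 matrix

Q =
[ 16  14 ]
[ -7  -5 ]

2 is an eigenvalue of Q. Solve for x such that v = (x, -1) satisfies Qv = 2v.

1

We need (Q - 2I)v = 0.
Q - 2I = [[14, 14], [-7, -7]].
Row 1: (14)·x + (14)·-1 = 0
Row 2: (-7)·x + (-7)·-1 = 0
Solving gives x = 1.
Check: Q·(1, -1) = (2, -2) = 2·(1, -1).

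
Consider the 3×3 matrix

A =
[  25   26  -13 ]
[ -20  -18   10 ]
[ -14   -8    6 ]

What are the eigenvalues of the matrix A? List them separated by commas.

Set up det(lambda·I - A) = 0.
Cofactor expansion gives p(lambda) = lambda^3 - 13·lambda^2 + 10·lambda + 24.
Try lambda = 12: p(12) = 0, so 12 is a root.
Dividing by (lambda - 12) leaves lambda^2 - lambda - 2.
The quadratic factors as (lambda + 1)·(lambda - 2).
Eigenvalues: -1, 2, 12.

-1, 2, 12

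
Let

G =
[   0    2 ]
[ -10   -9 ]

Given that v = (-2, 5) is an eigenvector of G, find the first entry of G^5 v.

6250

First find the eigenvalue: Gv = (10, -25) = -5·(-2, 5), so λ = -5.
Then G^5 v = λ^5·v = (-5)^5·(-2, 5) = -3125·(-2, 5) = (6250, -15625).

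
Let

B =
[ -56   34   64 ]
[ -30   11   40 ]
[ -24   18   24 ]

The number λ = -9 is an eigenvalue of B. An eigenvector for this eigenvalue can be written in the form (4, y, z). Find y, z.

We need (B + 9I)v = 0.
B + 9I = [[-47, 34, 64], [-30, 20, 40], [-24, 18, 33]].
Row 1: (-47)·4 + (34)·y + (64)·z = 0
Row 2: (-30)·4 + (20)·y + (40)·z = 0
Row 3: (-24)·4 + (18)·y + (33)·z = 0
Solving gives y = -2, z = 4.
Check: B·(4, -2, 4) = (-36, 18, -36) = -9·(4, -2, 4).

-2, 4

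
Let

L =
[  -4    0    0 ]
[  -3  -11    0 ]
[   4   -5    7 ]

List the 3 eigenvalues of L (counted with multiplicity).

L is lower triangular, so its eigenvalues are the diagonal entries.
Diagonal: -4, -11, 7.

-11, -4, 7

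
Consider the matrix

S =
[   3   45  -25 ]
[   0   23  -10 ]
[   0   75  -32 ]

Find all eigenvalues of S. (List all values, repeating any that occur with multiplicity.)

-7, -2, 3

Compute the characteristic polynomial p(λ) = det(λI - S).
Expanding the 3×3 determinant: p(λ) = λ^3 + 6λ^2 - 13λ - 42.
Rational-root test: λ = -2 gives p(-2) = 0.
Factor out (λ + 2): p(λ) = (λ + 2)·(λ^2 + 4λ - 21).
The quadratic factors as (λ + 7)·(λ - 3).
Eigenvalues: -7, -2, 3.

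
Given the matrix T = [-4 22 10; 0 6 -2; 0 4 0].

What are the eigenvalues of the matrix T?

-4, 2, 4

Compute the characteristic polynomial p(λ) = det(λI - T).
Expanding along the first row, p(λ) = λ^3 - 2λ^2 - 16λ + 32.
Rational-root test: λ = 2 gives p(2) = 0.
Dividing by (λ - 2) leaves λ^2 - 16.
The quadratic factors as (λ + 4)·(λ - 4).
Eigenvalues: -4, 2, 4.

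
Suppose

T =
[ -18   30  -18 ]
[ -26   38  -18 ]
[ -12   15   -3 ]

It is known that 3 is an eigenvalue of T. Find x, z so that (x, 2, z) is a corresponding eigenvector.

We need (T - 3I)v = 0.
T - 3I = [[-21, 30, -18], [-26, 35, -18], [-12, 15, -6]].
Row 1: (-21)·x + (30)·2 + (-18)·z = 0
Row 2: (-26)·x + (35)·2 + (-18)·z = 0
Row 3: (-12)·x + (15)·2 + (-6)·z = 0
Solving gives x = 2, z = 1.
Check: T·(2, 2, 1) = (6, 6, 3) = 3·(2, 2, 1).

2, 1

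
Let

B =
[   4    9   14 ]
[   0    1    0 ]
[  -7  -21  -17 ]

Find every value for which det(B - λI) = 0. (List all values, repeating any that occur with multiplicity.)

Set up det(μI - B) = 0.
Expanding the 3×3 determinant: p(μ) = μ^3 + 12μ^2 + 17μ - 30.
Try μ = -3: p(-3) = 0, so -3 is a root.
Factor out (μ + 3): p(μ) = (μ + 3)·(μ^2 + 9μ - 10).
The quadratic factors as (μ + 10)·(μ - 1).
Eigenvalues: -10, -3, 1.

-10, -3, 1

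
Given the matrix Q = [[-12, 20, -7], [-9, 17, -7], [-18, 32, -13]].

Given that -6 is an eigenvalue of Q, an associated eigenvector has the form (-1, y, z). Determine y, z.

-1, -2

We need (Q + 6I)v = 0.
Q + 6I = [[-6, 20, -7], [-9, 23, -7], [-18, 32, -7]].
Row 1: (-6)·-1 + (20)·y + (-7)·z = 0
Row 2: (-9)·-1 + (23)·y + (-7)·z = 0
Row 3: (-18)·-1 + (32)·y + (-7)·z = 0
Solving gives y = -1, z = -2.
Check: Q·(-1, -1, -2) = (6, 6, 12) = -6·(-1, -1, -2).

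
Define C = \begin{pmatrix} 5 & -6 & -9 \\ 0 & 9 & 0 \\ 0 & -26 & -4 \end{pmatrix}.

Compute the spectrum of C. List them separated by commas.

The characteristic polynomial is p(t) = det(tI - C).
Cofactor expansion gives p(t) = t^3 - 10t^2 - 11t + 180.
Since p(5) = 0, t = 5 is a root.
Factor out (t - 5): p(t) = (t - 5)·(t^2 - 5t - 36).
The quadratic factors as (t + 4)·(t - 9).
Eigenvalues: -4, 5, 9.

-4, 5, 9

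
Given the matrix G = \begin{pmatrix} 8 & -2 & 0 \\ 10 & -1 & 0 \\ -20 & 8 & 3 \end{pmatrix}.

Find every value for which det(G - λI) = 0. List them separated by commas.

3, 3, 4

Set up det(λI - G) = 0.
Expanding the 3×3 determinant: p(λ) = λ^3 - 10λ^2 + 33λ - 36.
Try λ = 3: p(3) = 0, so 3 is a root.
Dividing by (λ - 3) leaves λ^2 - 7λ + 12.
The quadratic factors as (λ - 3)·(λ - 4).
Eigenvalues: 3, 3, 4.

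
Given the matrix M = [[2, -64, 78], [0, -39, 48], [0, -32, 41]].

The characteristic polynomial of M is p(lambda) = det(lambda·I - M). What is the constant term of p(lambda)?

p(lambda) = lambda^3 - 4·lambda^2 - 59·lambda + 126.
The constant term is 126.

126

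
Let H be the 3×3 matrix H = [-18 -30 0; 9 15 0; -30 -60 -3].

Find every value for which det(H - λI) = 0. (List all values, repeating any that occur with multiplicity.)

Set up det(λI - H) = 0.
Expanding along the first row, p(λ) = λ^3 + 6λ^2 + 9λ.
Try λ = 0: p(0) = 0, so 0 is a root.
Factor out λ: p(λ) = λ·(λ^2 + 6λ + 9).
The quadratic factor is (λ + 3)^2.
Eigenvalues: -3, -3, 0.

-3, -3, 0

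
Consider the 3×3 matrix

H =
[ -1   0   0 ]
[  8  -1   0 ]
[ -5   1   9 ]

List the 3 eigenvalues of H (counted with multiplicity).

H is lower triangular, so its eigenvalues are the diagonal entries.
Diagonal: -1, -1, 9.

-1, -1, 9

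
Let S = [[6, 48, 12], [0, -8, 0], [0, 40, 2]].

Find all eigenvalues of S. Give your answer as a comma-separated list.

Set up det(λI - S) = 0.
Cofactor expansion gives p(λ) = λ^3 - 52λ + 96.
Since p(6) = 0, λ = 6 is a root.
Dividing by (λ - 6) leaves λ^2 + 6λ - 16.
The quadratic factors as (λ + 8)·(λ - 2).
Eigenvalues: -8, 2, 6.

-8, 2, 6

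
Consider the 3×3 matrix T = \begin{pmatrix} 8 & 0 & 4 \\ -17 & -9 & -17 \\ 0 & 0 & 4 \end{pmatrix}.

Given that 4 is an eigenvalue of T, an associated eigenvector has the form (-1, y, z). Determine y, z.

0, 1

We need (T - 4I)v = 0.
T - 4I = [[4, 0, 4], [-17, -13, -17], [0, 0, 0]].
Row 1: (4)·-1 + (0)·y + (4)·z = 0
Row 2: (-17)·-1 + (-13)·y + (-17)·z = 0
Row 3: (0)·-1 + (0)·y + (0)·z = 0
Solving gives y = 0, z = 1.
Check: T·(-1, 0, 1) = (-4, 0, 4) = 4·(-1, 0, 1).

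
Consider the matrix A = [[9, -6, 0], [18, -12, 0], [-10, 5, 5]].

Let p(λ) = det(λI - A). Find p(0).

p(0) = det(0·I − A) = det(−A) = (−1)^3·det(A).
det(A) = 0, so p(0) = 0.

0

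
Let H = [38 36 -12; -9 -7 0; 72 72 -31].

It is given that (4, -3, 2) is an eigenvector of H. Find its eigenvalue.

Compute Hv: H·(4, -3, 2) = (20, -15, 10).
Since Hv = λv, compare component 1: 20 = λ·4, so λ = 5.

5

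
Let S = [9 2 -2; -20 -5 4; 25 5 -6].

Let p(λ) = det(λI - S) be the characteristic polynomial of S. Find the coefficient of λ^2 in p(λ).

The coefficient of λ^2 of det(λI - S) is −trace(S).
trace(S) = (9) + (-5) + (-6) = -2, so the coefficient is 2.

2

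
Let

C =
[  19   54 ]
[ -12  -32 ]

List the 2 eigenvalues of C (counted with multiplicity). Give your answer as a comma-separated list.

det(C - λI) = (19 - λ)(-32 - λ) - (54)·(-12) = λ^2 + 13λ + 40.
This factors as (λ + 8)·(λ + 5) = 0.
Eigenvalues: -8, -5.

-8, -5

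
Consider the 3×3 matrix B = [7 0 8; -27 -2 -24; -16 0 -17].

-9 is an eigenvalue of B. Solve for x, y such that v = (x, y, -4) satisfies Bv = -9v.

We need (B + 9I)v = 0.
B + 9I = [[16, 0, 8], [-27, 7, -24], [-16, 0, -8]].
Row 1: (16)·x + (0)·y + (8)·-4 = 0
Row 2: (-27)·x + (7)·y + (-24)·-4 = 0
Row 3: (-16)·x + (0)·y + (-8)·-4 = 0
Solving gives x = 2, y = -6.
Check: B·(2, -6, -4) = (-18, 54, 36) = -9·(2, -6, -4).

2, -6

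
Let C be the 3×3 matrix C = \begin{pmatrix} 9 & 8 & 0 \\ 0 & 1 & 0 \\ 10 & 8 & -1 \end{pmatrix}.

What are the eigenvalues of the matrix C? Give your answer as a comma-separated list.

Compute the characteristic polynomial p(r) = det(rI - C).
Expanding along the first row, p(r) = r^3 - 9r^2 - r + 9.
Try r = -1: p(-1) = 0, so -1 is a root.
Dividing by (r + 1) leaves r^2 - 10r + 9.
The quadratic factors as (r - 1)·(r - 9).
Eigenvalues: -1, 1, 9.

-1, 1, 9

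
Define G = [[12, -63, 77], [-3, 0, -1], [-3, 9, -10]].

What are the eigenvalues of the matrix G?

-9, 5, 6

Set up det(λI - G) = 0.
Cofactor expansion gives p(λ) = λ^3 - 2λ^2 - 69λ + 270.
Try λ = 6: p(6) = 0, so 6 is a root.
Factor out (λ - 6): p(λ) = (λ - 6)·(λ^2 + 4λ - 45).
The quadratic factors as (λ + 9)·(λ - 5).
Eigenvalues: -9, 5, 6.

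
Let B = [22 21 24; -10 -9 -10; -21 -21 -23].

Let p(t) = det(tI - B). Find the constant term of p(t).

p(t) = t^3 + 10t^2 + 7t - 18.
The constant term is -18.

-18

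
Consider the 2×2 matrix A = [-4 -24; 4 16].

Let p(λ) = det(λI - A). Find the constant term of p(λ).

32

p(λ) = λ^2 - 12λ + 32.
The constant term is 32.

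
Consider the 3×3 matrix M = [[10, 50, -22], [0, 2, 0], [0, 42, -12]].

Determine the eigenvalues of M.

-12, 2, 10

The characteristic polynomial is p(lambda) = det(lambda·I - M).
Cofactor expansion gives p(lambda) = lambda^3 - 124·lambda + 240.
Try lambda = -12: p(-12) = 0, so -12 is a root.
Dividing by (lambda + 12) leaves lambda^2 - 12·lambda + 20.
The quadratic factors as (lambda - 2)·(lambda - 10).
Eigenvalues: -12, 2, 10.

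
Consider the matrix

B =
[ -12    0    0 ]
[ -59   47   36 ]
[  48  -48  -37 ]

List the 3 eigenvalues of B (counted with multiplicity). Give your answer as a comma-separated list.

-12, -1, 11

The characteristic polynomial is p(s) = det(sI - B).
Expanding along the first row, p(s) = s^3 + 2s^2 - 131s - 132.
Rational-root test: s = -12 gives p(-12) = 0.
Dividing by (s + 12) leaves s^2 - 10s - 11.
The quadratic factors as (s + 1)·(s - 11).
Eigenvalues: -12, -1, 11.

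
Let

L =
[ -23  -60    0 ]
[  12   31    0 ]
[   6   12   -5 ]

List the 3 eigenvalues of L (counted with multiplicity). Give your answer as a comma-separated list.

-5, 1, 7

Compute the characteristic polynomial p(λ) = det(λI - L).
Expanding along the first row, p(λ) = λ^3 - 3λ^2 - 33λ + 35.
Since p(1) = 0, λ = 1 is a root.
Dividing by (λ - 1) leaves λ^2 - 2λ - 35.
The quadratic factors as (λ + 5)·(λ - 7).
Eigenvalues: -5, 1, 7.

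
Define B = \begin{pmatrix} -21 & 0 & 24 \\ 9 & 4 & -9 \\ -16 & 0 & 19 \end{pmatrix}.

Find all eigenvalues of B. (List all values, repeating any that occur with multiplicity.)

Set up det(μI - B) = 0.
Cofactor expansion gives p(μ) = μ^3 - 2μ^2 - 23μ + 60.
Try μ = 4: p(4) = 0, so 4 is a root.
Dividing by (μ - 4) leaves μ^2 + 2μ - 15.
The quadratic factors as (μ + 5)·(μ - 3).
Eigenvalues: -5, 3, 4.

-5, 3, 4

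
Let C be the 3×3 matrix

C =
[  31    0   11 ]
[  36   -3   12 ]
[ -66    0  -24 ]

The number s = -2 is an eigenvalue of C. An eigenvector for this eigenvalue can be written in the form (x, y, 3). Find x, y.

-1, 0

We need (C + 2I)v = 0.
C + 2I = [[33, 0, 11], [36, -1, 12], [-66, 0, -22]].
Row 1: (33)·x + (0)·y + (11)·3 = 0
Row 2: (36)·x + (-1)·y + (12)·3 = 0
Row 3: (-66)·x + (0)·y + (-22)·3 = 0
Solving gives x = -1, y = 0.
Check: C·(-1, 0, 3) = (2, 0, -6) = -2·(-1, 0, 3).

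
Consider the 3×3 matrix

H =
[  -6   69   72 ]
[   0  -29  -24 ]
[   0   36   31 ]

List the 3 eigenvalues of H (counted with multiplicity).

-6, -5, 7

The characteristic polynomial is p(lambda) = det(lambda·I - H).
Cofactor expansion gives p(lambda) = lambda^3 + 4·lambda^2 - 47·lambda - 210.
Rational-root test: lambda = -5 gives p(-5) = 0.
Dividing by (lambda + 5) leaves lambda^2 - lambda - 42.
The quadratic factors as (lambda + 6)·(lambda - 7).
Eigenvalues: -6, -5, 7.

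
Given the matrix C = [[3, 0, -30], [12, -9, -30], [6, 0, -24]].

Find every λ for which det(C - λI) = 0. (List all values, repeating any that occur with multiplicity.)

-12, -9, -9

Set up det(μI - C) = 0.
Expanding along the first row, p(μ) = μ^3 + 30μ^2 + 297μ + 972.
Since p(-9) = 0, μ = -9 is a root.
Factor out (μ + 9): p(μ) = (μ + 9)·(μ^2 + 21μ + 108).
The quadratic factors as (μ + 12)·(μ + 9).
Eigenvalues: -12, -9, -9.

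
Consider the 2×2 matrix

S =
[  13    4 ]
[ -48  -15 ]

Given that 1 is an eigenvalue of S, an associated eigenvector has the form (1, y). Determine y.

We need (S - 1I)v = 0.
S - 1I = [[12, 4], [-48, -16]].
Row 1: (12)·1 + (4)·y = 0
Row 2: (-48)·1 + (-16)·y = 0
Solving gives y = -3.
Check: S·(1, -3) = (1, -3) = 1·(1, -3).

-3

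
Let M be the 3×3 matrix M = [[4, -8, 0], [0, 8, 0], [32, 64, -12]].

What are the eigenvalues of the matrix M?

-12, 4, 8

The characteristic polynomial is p(t) = det(tI - M).
Cofactor expansion gives p(t) = t^3 - 112t + 384.
Rational-root test: t = -12 gives p(-12) = 0.
Factor out (t + 12): p(t) = (t + 12)·(t^2 - 12t + 32).
The quadratic factors as (t - 4)·(t - 8).
Eigenvalues: -12, 4, 8.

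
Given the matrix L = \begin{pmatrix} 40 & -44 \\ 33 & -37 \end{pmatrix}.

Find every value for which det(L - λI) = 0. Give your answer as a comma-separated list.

-4, 7

det(L - rI) = (40 - r)(-37 - r) - (-44)·(33) = r^2 - 3r - 28.
This factors as (r + 4)·(r - 7) = 0.
Eigenvalues: -4, 7.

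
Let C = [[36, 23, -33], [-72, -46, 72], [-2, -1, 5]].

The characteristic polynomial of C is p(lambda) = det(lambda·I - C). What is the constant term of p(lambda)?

p(lambda) = lambda^3 + 5·lambda^2 - 44·lambda + 60.
The constant term is 60.

60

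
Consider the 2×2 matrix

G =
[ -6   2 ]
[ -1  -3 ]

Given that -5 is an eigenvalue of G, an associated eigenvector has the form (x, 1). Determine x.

We need (G + 5I)v = 0.
G + 5I = [[-1, 2], [-1, 2]].
Row 1: (-1)·x + (2)·1 = 0
Row 2: (-1)·x + (2)·1 = 0
Solving gives x = 2.
Check: G·(2, 1) = (-10, -5) = -5·(2, 1).

2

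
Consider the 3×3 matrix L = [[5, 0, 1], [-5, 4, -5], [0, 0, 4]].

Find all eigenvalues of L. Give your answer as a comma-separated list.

4, 4, 5

Compute the characteristic polynomial p(μ) = det(μI - L).
Expanding the 3×3 determinant: p(μ) = μ^3 - 13μ^2 + 56μ - 80.
Rational-root test: μ = 5 gives p(5) = 0.
Factor out (μ - 5): p(μ) = (μ - 5)·(μ^2 - 8μ + 16).
The quadratic factor is (μ - 4)^2.
Eigenvalues: 4, 4, 5.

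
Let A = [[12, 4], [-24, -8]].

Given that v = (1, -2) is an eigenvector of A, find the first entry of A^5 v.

First find the eigenvalue: Av = (4, -8) = 4·(1, -2), so λ = 4.
Then A^5 v = λ^5·v = 4^5·(1, -2) = 1024·(1, -2) = (1024, -2048).

1024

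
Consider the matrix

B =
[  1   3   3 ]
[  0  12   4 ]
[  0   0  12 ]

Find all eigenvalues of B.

1, 12, 12

B is upper triangular, so its eigenvalues are the diagonal entries.
Diagonal: 1, 12, 12.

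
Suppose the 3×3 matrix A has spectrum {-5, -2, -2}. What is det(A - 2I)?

If A has eigenvalues -5, -2, -2, then A - 2I has eigenvalues -7, -4, -4.
det(A - 2I) = (-7) · (-4) · (-4) = -112.

-112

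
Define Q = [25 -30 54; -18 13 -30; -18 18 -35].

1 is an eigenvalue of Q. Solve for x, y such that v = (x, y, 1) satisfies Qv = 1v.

We need (Q - 1I)v = 0.
Q - 1I = [[24, -30, 54], [-18, 12, -30], [-18, 18, -36]].
Row 1: (24)·x + (-30)·y + (54)·1 = 0
Row 2: (-18)·x + (12)·y + (-30)·1 = 0
Row 3: (-18)·x + (18)·y + (-36)·1 = 0
Solving gives x = -1, y = 1.
Check: Q·(-1, 1, 1) = (-1, 1, 1) = 1·(-1, 1, 1).

-1, 1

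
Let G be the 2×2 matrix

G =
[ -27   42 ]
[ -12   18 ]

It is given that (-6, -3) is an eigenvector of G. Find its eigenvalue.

Compute Gv: G·(-6, -3) = (36, 18).
Since Gv = λv, compare component 1: 36 = λ·-6, so λ = -6.

-6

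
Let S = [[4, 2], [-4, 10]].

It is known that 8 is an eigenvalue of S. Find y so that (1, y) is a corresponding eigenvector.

2

We need (S - 8I)v = 0.
S - 8I = [[-4, 2], [-4, 2]].
Row 1: (-4)·1 + (2)·y = 0
Row 2: (-4)·1 + (2)·y = 0
Solving gives y = 2.
Check: S·(1, 2) = (8, 16) = 8·(1, 2).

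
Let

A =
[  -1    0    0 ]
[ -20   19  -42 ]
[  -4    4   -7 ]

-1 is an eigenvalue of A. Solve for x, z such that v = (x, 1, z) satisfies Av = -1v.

We need (A + 1I)v = 0.
A + 1I = [[0, 0, 0], [-20, 20, -42], [-4, 4, -6]].
Row 1: (0)·x + (0)·1 + (0)·z = 0
Row 2: (-20)·x + (20)·1 + (-42)·z = 0
Row 3: (-4)·x + (4)·1 + (-6)·z = 0
Solving gives x = 1, z = 0.
Check: A·(1, 1, 0) = (-1, -1, 0) = -1·(1, 1, 0).

1, 0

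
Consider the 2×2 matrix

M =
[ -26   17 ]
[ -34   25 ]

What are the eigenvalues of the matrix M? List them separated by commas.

-9, 8

det(M - tI) = (-26 - t)(25 - t) - (17)·(-34) = t^2 + t - 72.
This factors as (t + 9)·(t - 8) = 0.
Eigenvalues: -9, 8.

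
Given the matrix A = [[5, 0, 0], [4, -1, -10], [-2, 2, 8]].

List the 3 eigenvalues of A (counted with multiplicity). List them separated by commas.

3, 4, 5

The characteristic polynomial is p(s) = det(sI - A).
Cofactor expansion gives p(s) = s^3 - 12s^2 + 47s - 60.
Since p(5) = 0, s = 5 is a root.
Dividing by (s - 5) leaves s^2 - 7s + 12.
The quadratic factors as (s - 3)·(s - 4).
Eigenvalues: 3, 4, 5.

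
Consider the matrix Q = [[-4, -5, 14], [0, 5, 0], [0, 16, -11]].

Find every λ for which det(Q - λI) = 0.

-11, -4, 5

Compute the characteristic polynomial p(t) = det(tI - Q).
Cofactor expansion gives p(t) = t^3 + 10t^2 - 31t - 220.
Try t = 5: p(5) = 0, so 5 is a root.
Dividing by (t - 5) leaves t^2 + 15t + 44.
The quadratic factors as (t + 11)·(t + 4).
Eigenvalues: -11, -4, 5.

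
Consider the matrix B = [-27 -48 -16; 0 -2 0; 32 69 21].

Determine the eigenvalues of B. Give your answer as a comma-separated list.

-11, -2, 5

Set up det(lambda·I - B) = 0.
Expanding along the first row, p(lambda) = lambda^3 + 8·lambda^2 - 43·lambda - 110.
Try lambda = -2: p(-2) = 0, so -2 is a root.
Factor out (lambda + 2): p(lambda) = (lambda + 2)·(lambda^2 + 6·lambda - 55).
The quadratic factors as (lambda + 11)·(lambda - 5).
Eigenvalues: -11, -2, 5.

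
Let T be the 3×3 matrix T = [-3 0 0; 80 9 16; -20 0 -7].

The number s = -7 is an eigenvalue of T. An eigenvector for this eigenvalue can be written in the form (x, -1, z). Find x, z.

We need (T + 7I)v = 0.
T + 7I = [[4, 0, 0], [80, 16, 16], [-20, 0, 0]].
Row 1: (4)·x + (0)·-1 + (0)·z = 0
Row 2: (80)·x + (16)·-1 + (16)·z = 0
Row 3: (-20)·x + (0)·-1 + (0)·z = 0
Solving gives x = 0, z = 1.
Check: T·(0, -1, 1) = (0, 7, -7) = -7·(0, -1, 1).

0, 1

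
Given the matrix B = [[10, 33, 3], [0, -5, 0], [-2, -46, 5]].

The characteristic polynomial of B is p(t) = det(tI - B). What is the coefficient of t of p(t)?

p(t) = t^3 - 10t^2 - 19t + 280.
The coefficient of t is -19.

-19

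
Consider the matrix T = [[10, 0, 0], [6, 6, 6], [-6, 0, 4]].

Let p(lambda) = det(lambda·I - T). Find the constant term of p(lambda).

-240

p(lambda) = lambda^3 - 20·lambda^2 + 124·lambda - 240.
The constant term is -240.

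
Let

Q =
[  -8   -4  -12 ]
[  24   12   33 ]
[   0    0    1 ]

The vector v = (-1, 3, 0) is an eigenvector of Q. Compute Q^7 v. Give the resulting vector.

(-16384, 49152, 0)

First find the eigenvalue: Qv = (-4, 12, 0) = 4·(-1, 3, 0), so λ = 4.
Then Q^7 v = λ^7·v = 4^7·(-1, 3, 0) = 16384·(-1, 3, 0) = (-16384, 49152, 0).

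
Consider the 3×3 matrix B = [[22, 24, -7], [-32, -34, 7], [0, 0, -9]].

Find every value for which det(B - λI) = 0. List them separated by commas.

Set up det(λI - B) = 0.
Cofactor expansion gives p(λ) = λ^3 + 21λ^2 + 128λ + 180.
Since p(-9) = 0, λ = -9 is a root.
Factor out (λ + 9): p(λ) = (λ + 9)·(λ^2 + 12λ + 20).
The quadratic factors as (λ + 10)·(λ + 2).
Eigenvalues: -10, -9, -2.

-10, -9, -2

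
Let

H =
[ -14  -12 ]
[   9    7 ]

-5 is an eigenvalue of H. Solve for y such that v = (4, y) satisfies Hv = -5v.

We need (H + 5I)v = 0.
H + 5I = [[-9, -12], [9, 12]].
Row 1: (-9)·4 + (-12)·y = 0
Row 2: (9)·4 + (12)·y = 0
Solving gives y = -3.
Check: H·(4, -3) = (-20, 15) = -5·(4, -3).

-3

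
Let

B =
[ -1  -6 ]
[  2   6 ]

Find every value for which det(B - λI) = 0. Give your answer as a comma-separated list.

2, 3

det(B - λI) = (-1 - λ)(6 - λ) - (-6)·(2) = λ^2 - 5λ + 6.
This factors as (λ - 2)·(λ - 3) = 0.
Eigenvalues: 2, 3.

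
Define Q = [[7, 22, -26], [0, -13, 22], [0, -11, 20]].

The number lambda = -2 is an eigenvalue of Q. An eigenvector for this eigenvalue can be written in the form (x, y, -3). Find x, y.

6, -6

We need (Q + 2I)v = 0.
Q + 2I = [[9, 22, -26], [0, -11, 22], [0, -11, 22]].
Row 1: (9)·x + (22)·y + (-26)·-3 = 0
Row 2: (0)·x + (-11)·y + (22)·-3 = 0
Row 3: (0)·x + (-11)·y + (22)·-3 = 0
Solving gives x = 6, y = -6.
Check: Q·(6, -6, -3) = (-12, 12, 6) = -2·(6, -6, -3).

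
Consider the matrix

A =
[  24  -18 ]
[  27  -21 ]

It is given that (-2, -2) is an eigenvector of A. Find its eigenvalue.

6

Compute Av: A·(-2, -2) = (-12, -12).
Since Av = λv, compare component 1: -12 = λ·-2, so λ = 6.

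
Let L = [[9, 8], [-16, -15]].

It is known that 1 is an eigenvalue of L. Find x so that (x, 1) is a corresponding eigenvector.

We need (L - 1I)v = 0.
L - 1I = [[8, 8], [-16, -16]].
Row 1: (8)·x + (8)·1 = 0
Row 2: (-16)·x + (-16)·1 = 0
Solving gives x = -1.
Check: L·(-1, 1) = (-1, 1) = 1·(-1, 1).

-1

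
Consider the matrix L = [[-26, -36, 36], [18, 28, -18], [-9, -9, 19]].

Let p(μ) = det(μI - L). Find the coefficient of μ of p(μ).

p(μ) = μ^3 - 21μ^2 + 120μ - 100.
The coefficient of μ is 120.

120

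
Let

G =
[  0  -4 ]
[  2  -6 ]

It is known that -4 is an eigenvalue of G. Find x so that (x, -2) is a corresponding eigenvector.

-2

We need (G + 4I)v = 0.
G + 4I = [[4, -4], [2, -2]].
Row 1: (4)·x + (-4)·-2 = 0
Row 2: (2)·x + (-2)·-2 = 0
Solving gives x = -2.
Check: G·(-2, -2) = (8, 8) = -4·(-2, -2).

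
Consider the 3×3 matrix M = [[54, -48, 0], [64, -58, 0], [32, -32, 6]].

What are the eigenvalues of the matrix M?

-10, 6, 6

Compute the characteristic polynomial p(s) = det(sI - M).
Expanding the 3×3 determinant: p(s) = s^3 - 2s^2 - 84s + 360.
Since p(6) = 0, s = 6 is a root.
Factor out (s - 6): p(s) = (s - 6)·(s^2 + 4s - 60).
The quadratic factors as (s + 10)·(s - 6).
Eigenvalues: -10, 6, 6.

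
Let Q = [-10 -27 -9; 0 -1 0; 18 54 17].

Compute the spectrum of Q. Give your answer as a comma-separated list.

-1, -1, 8

Compute the characteristic polynomial p(r) = det(rI - Q).
Cofactor expansion gives p(r) = r^3 - 6r^2 - 15r - 8.
Rational-root test: r = -1 gives p(-1) = 0.
Dividing by (r + 1) leaves r^2 - 7r - 8.
The quadratic factors as (r + 1)·(r - 8).
Eigenvalues: -1, -1, 8.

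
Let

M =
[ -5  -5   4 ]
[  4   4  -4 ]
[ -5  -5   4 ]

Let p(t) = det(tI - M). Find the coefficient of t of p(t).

p(t) = t^3 - 3t^2 - 4t.
The coefficient of t is -4.

-4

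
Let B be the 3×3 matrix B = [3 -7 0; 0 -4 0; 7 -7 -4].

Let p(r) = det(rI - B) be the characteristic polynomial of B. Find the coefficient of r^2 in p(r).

5

The coefficient of r^2 of det(rI - B) is −trace(B).
trace(B) = (3) + (-4) + (-4) = -5, so the coefficient is 5.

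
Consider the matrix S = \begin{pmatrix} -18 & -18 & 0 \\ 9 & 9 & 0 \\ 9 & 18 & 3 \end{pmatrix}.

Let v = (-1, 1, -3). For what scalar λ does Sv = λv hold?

0

Compute Sv: S·(-1, 1, -3) = (0, 0, 0).
Since Sv = λv, compare component 1: 0 = λ·-1, so λ = 0.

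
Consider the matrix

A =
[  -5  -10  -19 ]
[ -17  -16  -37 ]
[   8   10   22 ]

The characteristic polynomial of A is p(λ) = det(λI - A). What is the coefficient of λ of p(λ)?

-30

p(λ) = λ^3 - λ^2 - 30λ + 72.
The coefficient of λ is -30.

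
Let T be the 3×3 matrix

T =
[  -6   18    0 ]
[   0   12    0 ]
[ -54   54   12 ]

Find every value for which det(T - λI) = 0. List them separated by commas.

Compute the characteristic polynomial p(λ) = det(λI - T).
Expanding the 3×3 determinant: p(λ) = λ^3 - 18λ^2 + 864.
Try λ = -6: p(-6) = 0, so -6 is a root.
Dividing by (λ + 6) leaves λ^2 - 24λ + 144.
The quadratic factor is (λ - 12)^2.
Eigenvalues: -6, 12, 12.

-6, 12, 12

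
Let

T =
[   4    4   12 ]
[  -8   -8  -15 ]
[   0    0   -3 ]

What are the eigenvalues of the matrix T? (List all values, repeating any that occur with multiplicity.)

The characteristic polynomial is p(λ) = det(λI - T).
Cofactor expansion gives p(λ) = λ^3 + 7λ^2 + 12λ.
Try λ = -4: p(-4) = 0, so -4 is a root.
Factor out (λ + 4): p(λ) = (λ + 4)·(λ^2 + 3λ).
The quadratic factors as (λ + 3)·λ.
Eigenvalues: -4, -3, 0.

-4, -3, 0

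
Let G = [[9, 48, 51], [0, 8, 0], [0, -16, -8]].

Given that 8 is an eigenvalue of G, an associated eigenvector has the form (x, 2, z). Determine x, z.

6, -2

We need (G - 8I)v = 0.
G - 8I = [[1, 48, 51], [0, 0, 0], [0, -16, -16]].
Row 1: (1)·x + (48)·2 + (51)·z = 0
Row 2: (0)·x + (0)·2 + (0)·z = 0
Row 3: (0)·x + (-16)·2 + (-16)·z = 0
Solving gives x = 6, z = -2.
Check: G·(6, 2, -2) = (48, 16, -16) = 8·(6, 2, -2).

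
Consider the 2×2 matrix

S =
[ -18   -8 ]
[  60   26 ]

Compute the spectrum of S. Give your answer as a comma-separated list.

2, 6

det(S - λI) = (-18 - λ)(26 - λ) - (-8)·(60) = λ^2 - 8λ + 12.
This factors as (λ - 2)·(λ - 6) = 0.
Eigenvalues: 2, 6.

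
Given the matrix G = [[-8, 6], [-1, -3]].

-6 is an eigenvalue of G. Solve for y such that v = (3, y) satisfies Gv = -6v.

We need (G + 6I)v = 0.
G + 6I = [[-2, 6], [-1, 3]].
Row 1: (-2)·3 + (6)·y = 0
Row 2: (-1)·3 + (3)·y = 0
Solving gives y = 1.
Check: G·(3, 1) = (-18, -6) = -6·(3, 1).

1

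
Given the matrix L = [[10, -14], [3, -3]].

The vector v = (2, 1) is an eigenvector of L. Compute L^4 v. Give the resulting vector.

First find the eigenvalue: Lv = (6, 3) = 3·(2, 1), so λ = 3.
Then L^4 v = λ^4·v = 3^4·(2, 1) = 81·(2, 1) = (162, 81).

(162, 81)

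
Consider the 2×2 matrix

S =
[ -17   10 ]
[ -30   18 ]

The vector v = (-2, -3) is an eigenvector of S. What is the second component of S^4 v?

First find the eigenvalue: Sv = (4, 6) = -2·(-2, -3), so λ = -2.
Then S^4 v = λ^4·v = (-2)^4·(-2, -3) = 16·(-2, -3) = (-32, -48).

-48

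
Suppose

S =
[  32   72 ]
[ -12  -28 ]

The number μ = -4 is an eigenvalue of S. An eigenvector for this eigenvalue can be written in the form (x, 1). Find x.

We need (S + 4I)v = 0.
S + 4I = [[36, 72], [-12, -24]].
Row 1: (36)·x + (72)·1 = 0
Row 2: (-12)·x + (-24)·1 = 0
Solving gives x = -2.
Check: S·(-2, 1) = (8, -4) = -4·(-2, 1).

-2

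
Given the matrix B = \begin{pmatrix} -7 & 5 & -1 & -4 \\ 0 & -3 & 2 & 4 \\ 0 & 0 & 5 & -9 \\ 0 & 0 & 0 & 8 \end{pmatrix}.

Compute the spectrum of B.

-7, -3, 5, 8

B is upper triangular, so its eigenvalues are the diagonal entries.
Diagonal: -7, -3, 5, 8.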